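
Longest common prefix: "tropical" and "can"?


Word 1: "tropical"
Word 2: "can"
Comparing from start:
  Pos 0: 't' != 'c' (stop)
LCP = "" (length 0)


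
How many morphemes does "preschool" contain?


Word: "preschool"
Morphemes: pre- / school
Each morpheme carries meaning
= 2 morphemes


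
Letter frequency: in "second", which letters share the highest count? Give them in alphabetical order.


Word: "second"
Letter counts:
  'c': 1
  'd': 1
  'e': 1
  'n': 1
  'o': 1
  's': 1
Maximum count = 1
Most frequent = 'c', 'd', 'e', 'n', 'o', 's' (1 time each)


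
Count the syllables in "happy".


Word: "happy"
Syllable breakdown: hap / py
Counting: 2 parts
= 2 syllables


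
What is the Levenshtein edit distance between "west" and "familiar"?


Word 1: "west" (length 4)
Word 2: "familiar" (length 8)
One optimal edit sequence (insert/delete/substitute each cost 1):
  1. insert 'f'  (+1)
  2. insert 'a'  (+1)
  3. insert 'm'  (+1)
  4. insert 'i'  (+1)
  5. substitute 'w' -> 'l'  (+1)
  6. substitute 'e' -> 'i'  (+1)
  7. substitute 's' -> 'a'  (+1)
  8. substitute 't' -> 'r'  (+1)
Total edit operations: 8
Edit distance = 8


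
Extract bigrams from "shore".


Word: "shore" (length 5)
Number of bigrams = 5 - 2 + 1 = 4
  Position 0: "sh"
  Position 1: "ho"
  Position 2: "or"
  Position 3: "re"
Bigrams = "sh", "ho", "or", "re"


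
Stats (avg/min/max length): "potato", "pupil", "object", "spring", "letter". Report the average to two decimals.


Lengths: "potato"=6, "pupil"=5, "object"=6, "spring"=6, "letter"=6
Sum = 29, Count = 5
Average = 29/5 = 5.80
= avg=5.80, min=5, max=6


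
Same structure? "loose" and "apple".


Pattern of "loose": [0, 1, 1, 2, 3]
Pattern of "apple": [0, 1, 1, 2, 3]
Patterns match
Same pattern = Yes


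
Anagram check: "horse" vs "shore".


Word 1: "horse" → sorted: ehors
Word 2: "shore" → sorted: ehors
Same letters? ehors == ehors
Anagram = Yes


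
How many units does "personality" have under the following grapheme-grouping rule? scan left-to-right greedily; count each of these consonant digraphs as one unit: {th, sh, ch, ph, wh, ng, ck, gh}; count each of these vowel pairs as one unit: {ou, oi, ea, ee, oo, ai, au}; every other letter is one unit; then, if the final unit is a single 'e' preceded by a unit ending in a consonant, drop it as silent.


Word: "personality" (11 letters)
Left-to-right scan:
  [1] 'p' (letter)
  [2] 'e' (letter)
  [3] 'r' (letter)
  [4] 's' (letter)
  [5] 'o' (letter)
  [6] 'n' (letter)
  [7] 'a' (letter)
  [8] 'l' (letter)
  [9] 'i' (letter)
  [10] 't' (letter)
  [11] 'y' (letter)
Units from scan: 11
Sound units = 11 units


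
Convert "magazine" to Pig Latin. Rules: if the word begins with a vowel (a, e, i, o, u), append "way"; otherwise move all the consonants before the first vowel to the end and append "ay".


Word: "magazine"
Starts with consonant(s) → move to end, add 'ay'
Consonant cluster: "m"
Pig Latin = "agazinemay"


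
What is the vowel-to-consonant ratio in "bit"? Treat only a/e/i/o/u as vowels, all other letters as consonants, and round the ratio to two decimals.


Word: "bit"
Vowels (a,e,i,o,u): 1
Consonants: 2
Ratio = 1/2
= 0.50


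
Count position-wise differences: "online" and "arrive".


Comparing character by character (same length = 6):
  Pos 0: 'o' vs 'a' !=
  Pos 1: 'n' vs 'r' !=
  Pos 2: 'l' vs 'r' !=
  Pos 3: 'i' vs 'i' =
  Pos 4: 'n' vs 'v' !=
  Pos 5: 'e' vs 'e' =
Hamming distance = 4


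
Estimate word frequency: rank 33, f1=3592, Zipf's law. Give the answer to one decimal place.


Zipf's law: f(r) = f(1) / r
f(1) = 3592
f(33) = 3592 / 33
= 108.8 occurrences


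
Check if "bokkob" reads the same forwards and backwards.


Word: "bokkob"
Reversed: "bokkob"
Forward == Backward? bokkob == bokkob
Palindrome = Yes


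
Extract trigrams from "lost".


Word: "lost" (length 4)
Number of trigrams = 4 - 3 + 1 = 2
  Position 0: "los"
  Position 1: "ost"
Trigrams = "los", "ost"


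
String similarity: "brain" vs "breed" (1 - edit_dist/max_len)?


Word 1: "brain" (length 5)
Word 2: "breed" (length 5)
One optimal edit sequence:
  1. keep 'b'
  2. keep 'r'
  3. substitute 'a' -> 'e'  (+1)
  4. substitute 'i' -> 'e'  (+1)
  5. substitute 'n' -> 'd'  (+1)
Edit distance = 3
Max length = max(5, 5) = 5
Similarity = 1 - 3/5
= 0.4000


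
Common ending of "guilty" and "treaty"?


Word 1: "guilty"
Word 2: "treaty"
Comparing from end:
  Pos -1: 'y' == 'y'
  Pos -2: 't' == 't'
  Pos -3: 'l' != 'a' (stop)
LCS = "ty" (length 2)


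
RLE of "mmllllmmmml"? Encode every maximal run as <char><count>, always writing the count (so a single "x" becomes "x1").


String: "mmllllmmmml"
Scanning for consecutive runs:
  'm' x 2
  'l' x 4
  'm' x 4
  'l' x 1
RLE = "m2l4m4l1"


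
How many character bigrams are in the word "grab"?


Word: "grab" (length 4)
Number of 2-grams = length - 2 + 1 = 4 - 2 + 1
= 3


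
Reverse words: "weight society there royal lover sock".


Original: "weight society there royal lover sock"
Words (1..n): weight | society | there | royal | lover | sock
Reversed (n..1): sock | lover | royal | there | society | weight
Result = "sock lover royal there society weight"


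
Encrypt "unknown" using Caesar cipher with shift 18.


Word: "unknown"
Shift: 18
Each letter → (letter + shift) mod 26:
  'u' (20) + 18 = 12 → 'm'
  'n' (13) + 18 = 5 → 'f'
  'k' (10) + 18 = 2 → 'c'
  'n' (13) + 18 = 5 → 'f'
  'o' (14) + 18 = 6 → 'g'
  'w' (22) + 18 = 14 → 'o'
  'n' (13) + 18 = 5 → 'f'
Result = "mfcfgof"


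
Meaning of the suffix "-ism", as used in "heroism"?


Suffix: -ism
Example: heroism (hero + -ism)
Meaning = belief / practice


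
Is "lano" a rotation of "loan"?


Word: "loan", Candidate: "lano"
Method: check if candidate is substring of word+word
"loanloan" contains "lano"? No
Is rotation = No


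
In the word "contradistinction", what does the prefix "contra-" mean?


Prefix: contra-
Example: contradistinction (contra- + distinction)
Meaning = against


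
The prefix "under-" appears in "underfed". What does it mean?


Prefix: under-
As in: underfed -> under- + fed
Meaning = insufficient


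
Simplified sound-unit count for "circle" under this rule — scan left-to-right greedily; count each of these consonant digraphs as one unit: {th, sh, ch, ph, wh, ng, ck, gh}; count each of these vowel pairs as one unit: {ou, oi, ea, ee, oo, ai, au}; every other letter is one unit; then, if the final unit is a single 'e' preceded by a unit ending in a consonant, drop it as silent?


Word: "circle" (6 letters)
Left-to-right scan:
  (1) 'c' (letter)
  (2) 'i' (letter)
  (3) 'r' (letter)
  (4) 'c' (letter)
  (5) 'l' (letter)
  (6) 'e' (letter)
Units from scan: 6
Final unit is 'e' after a consonant -> drop as silent (-1)
Sound units = 5 units


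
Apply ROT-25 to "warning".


Word: "warning"
Shift: 25
Each letter → (letter + shift) mod 26:
  'w' (22) + 25 = 21 → 'v'
  'a' (0) + 25 = 25 → 'z'
  'r' (17) + 25 = 16 → 'q'
  'n' (13) + 25 = 12 → 'm'
  'i' (8) + 25 = 7 → 'h'
  'n' (13) + 25 = 12 → 'm'
  'g' (6) + 25 = 5 → 'f'
Result = "vzqmhmf"


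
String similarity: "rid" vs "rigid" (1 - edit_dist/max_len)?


Word 1: "rid" (length 3)
Word 2: "rigid" (length 5)
One optimal edit sequence:
  1. keep 'r'
  2. insert 'i'  (+1)
  3. insert 'g'  (+1)
  4. keep 'i'
  5. keep 'd'
Edit distance = 2
Max length = max(3, 5) = 5
Similarity = 1 - 2/5
= 0.6000


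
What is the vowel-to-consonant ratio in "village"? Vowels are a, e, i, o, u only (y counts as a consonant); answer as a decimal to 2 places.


Word: "village"
Vowels (a,e,i,o,u): 3
Consonants: 4
Ratio = 3/4
= 0.75


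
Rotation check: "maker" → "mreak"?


Word: "maker", Candidate: "mreak"
Method: check if candidate is substring of word+word
"makermaker" contains "mreak"? No
Is rotation = No


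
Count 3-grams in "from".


Word: "from" (length 4)
Number of 3-grams = length - 3 + 1 = 4 - 3 + 1
= 2


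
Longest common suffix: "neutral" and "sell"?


Word 1: "neutral"
Word 2: "sell"
Comparing from end:
  Pos -1: 'l' == 'l'
  Pos -2: 'a' != 'l' (stop)
LCS = "l" (length 1)


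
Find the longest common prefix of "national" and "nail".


Word 1: "national"
Word 2: "nail"
Comparing from start:
  Pos 0: 'n' == 'n'
  Pos 1: 'a' == 'a'
  Pos 2: 't' != 'i' (stop)
LCP = "na" (length 2)


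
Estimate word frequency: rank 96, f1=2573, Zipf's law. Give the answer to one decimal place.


Zipf's law: f(r) = f(1) / r
f(1) = 2573
f(96) = 2573 / 96
= 26.8 occurrences


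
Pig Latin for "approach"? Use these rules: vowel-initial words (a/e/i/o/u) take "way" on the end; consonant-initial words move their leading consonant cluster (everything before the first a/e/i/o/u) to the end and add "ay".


Word: "approach"
Starts with vowel → add 'way'
Pig Latin = "approachway"


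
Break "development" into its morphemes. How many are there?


Word: "development"
Morphemes: develop | -ment
Each morpheme carries meaning
= 2 morphemes


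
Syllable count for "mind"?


Word: "mind"
Syllable breakdown: mind
Counting: 1 part
= 1 syllable


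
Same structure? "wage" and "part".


Pattern of "wage": [0, 1, 2, 3]
Pattern of "part": [0, 1, 2, 3]
Patterns match
Same pattern = Yes


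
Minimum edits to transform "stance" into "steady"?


Word 1: "stance" (length 6)
Word 2: "steady" (length 6)
One optimal edit sequence (insert/delete/substitute each cost 1):
  1. keep 's'
  2. keep 't'
  3. substitute 'a' -> 'e'  (+1)
  4. substitute 'n' -> 'a'  (+1)
  5. substitute 'c' -> 'd'  (+1)
  6. substitute 'e' -> 'y'  (+1)
Total edit operations: 4
Edit distance = 4


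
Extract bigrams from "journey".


Word: "journey" (length 7)
Number of bigrams = 7 - 2 + 1 = 6
  Position 0: "jo"
  Position 1: "ou"
  Position 2: "ur"
  Position 3: "rn"
  Position 4: "ne"
  Position 5: "ey"
Bigrams = "jo", "ou", "ur", "rn", "ne", "ey"


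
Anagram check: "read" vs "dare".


Word 1: "read" → sorted: ader
Word 2: "dare" → sorted: ader
Same letters? ader == ader
Anagram = Yes


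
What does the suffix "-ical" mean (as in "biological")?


Suffix: -ical
Example: biological (biology + -ical, with a spelling change)
Meaning = relating to


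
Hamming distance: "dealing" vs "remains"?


Comparing character by character (same length = 7):
  Pos 0: 'd' vs 'r' !=
  Pos 1: 'e' vs 'e' =
  Pos 2: 'a' vs 'm' !=
  Pos 3: 'l' vs 'a' !=
  Pos 4: 'i' vs 'i' =
  Pos 5: 'n' vs 'n' =
  Pos 6: 'g' vs 's' !=
Hamming distance = 4


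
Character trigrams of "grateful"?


Word: "grateful" (length 8)
Number of trigrams = 8 - 3 + 1 = 6
  Position 0: "gra"
  Position 1: "rat"
  Position 2: "ate"
  Position 3: "tef"
  Position 4: "efu"
  Position 5: "ful"
Trigrams = "gra", "rat", "ate", "tef", "efu", "ful"


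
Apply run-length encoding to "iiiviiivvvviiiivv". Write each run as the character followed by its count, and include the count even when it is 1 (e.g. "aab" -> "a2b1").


String: "iiiviiivvvviiiivv"
Scanning for consecutive runs:
  'i' x 3
  'v' x 1
  'i' x 3
  'v' x 4
  'i' x 4
  'v' x 2
RLE = "i3v1i3v4i4v2"


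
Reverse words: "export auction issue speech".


Original: "export auction issue speech"
Words (1..n): export | auction | issue | speech
Reversed (n..1): speech | issue | auction | export
Result = "speech issue auction export"


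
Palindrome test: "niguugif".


Word: "niguugif"
Reversed: "figuugin"
Forward == Backward? niguugif != figuugin
Palindrome = No


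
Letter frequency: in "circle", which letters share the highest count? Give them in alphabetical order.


Word: "circle"
Letter counts:
  'c': 2
  'e': 1
  'i': 1
  'l': 1
  'r': 1
Maximum count = 2
Most frequent = 'c' (2 times each)


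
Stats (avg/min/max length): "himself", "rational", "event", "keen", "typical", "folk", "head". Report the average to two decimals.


Lengths: "himself"=7, "rational"=8, "event"=5, "keen"=4, "typical"=7, "folk"=4, "head"=4
Sum = 39, Count = 7
Average = 39/7 = 5.57
= avg=5.57, min=4, max=8


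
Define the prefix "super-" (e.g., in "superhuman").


Prefix: super-
As in: superhuman -> super- + human
Meaning = above / beyond


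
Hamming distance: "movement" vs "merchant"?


Comparing character by character (same length = 8):
  Pos 0: 'm' vs 'm' =
  Pos 1: 'o' vs 'e' !=
  Pos 2: 'v' vs 'r' !=
  Pos 3: 'e' vs 'c' !=
  Pos 4: 'm' vs 'h' !=
  Pos 5: 'e' vs 'a' !=
  Pos 6: 'n' vs 'n' =
  Pos 7: 't' vs 't' =
Hamming distance = 5


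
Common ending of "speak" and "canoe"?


Word 1: "speak"
Word 2: "canoe"
Comparing from end:
  Pos -1: 'k' != 'e' (stop)
LCS = "" (length 0)


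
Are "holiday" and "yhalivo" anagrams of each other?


Word 1: "holiday" → sorted: adhiloy
Word 2: "yhalivo" → sorted: ahilovy
Same letters? adhiloy != ahilovy
Anagram = No


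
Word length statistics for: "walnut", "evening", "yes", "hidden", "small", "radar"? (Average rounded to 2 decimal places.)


Lengths: "walnut"=6, "evening"=7, "yes"=3, "hidden"=6, "small"=5, "radar"=5
Sum = 32, Count = 6
Average = 32/6 = 5.33
= avg=5.33, min=3, max=7


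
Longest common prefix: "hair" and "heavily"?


Word 1: "hair"
Word 2: "heavily"
Comparing from start:
  Pos 0: 'h' == 'h'
  Pos 1: 'a' != 'e' (stop)
LCP = "h" (length 1)


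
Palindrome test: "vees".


Word: "vees"
Reversed: "seev"
Forward == Backward? vees != seev
Palindrome = No


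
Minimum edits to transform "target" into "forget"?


Word 1: "target" (length 6)
Word 2: "forget" (length 6)
One optimal edit sequence (insert/delete/substitute each cost 1):
  1. substitute 't' -> 'f'  (+1)
  2. substitute 'a' -> 'o'  (+1)
  3. keep 'r'
  4. keep 'g'
  5. keep 'e'
  6. keep 't'
Total edit operations: 2
Edit distance = 2


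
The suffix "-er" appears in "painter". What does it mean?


Suffix: -er
Example: painter = paint + -er
Meaning = one who / more


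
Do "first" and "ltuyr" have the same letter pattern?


Pattern of "first": [0, 1, 2, 3, 4]
Pattern of "ltuyr": [0, 1, 2, 3, 4]
Patterns match
Same pattern = Yes


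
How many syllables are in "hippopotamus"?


Word: "hippopotamus"
Syllable breakdown: hip | po | pot | a | mus
Counting: 5 parts
= 5 syllables


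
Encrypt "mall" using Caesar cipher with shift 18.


Word: "mall"
Shift: 18
Each letter → (letter + shift) mod 26:
  'm' (12) + 18 = 4 → 'e'
  'a' (0) + 18 = 18 → 's'
  'l' (11) + 18 = 3 → 'd'
  'l' (11) + 18 = 3 → 'd'
Result = "esdd"


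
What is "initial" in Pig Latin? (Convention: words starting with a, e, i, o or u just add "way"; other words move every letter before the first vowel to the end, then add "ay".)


Word: "initial"
Starts with vowel → add 'way'
Pig Latin = "initialway"


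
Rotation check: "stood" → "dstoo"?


Word: "stood", Candidate: "dstoo"
Method: check if candidate is substring of word+word
"stoodstood" contains "dstoo"? Yes
Is rotation = Yes


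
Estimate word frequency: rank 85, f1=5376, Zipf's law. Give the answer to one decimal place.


Zipf's law: f(r) = f(1) / r
f(1) = 5376
f(85) = 5376 / 85
= 63.2 occurrences


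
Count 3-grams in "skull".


Word: "skull" (length 5)
Number of 3-grams = length - 3 + 1 = 5 - 3 + 1
= 3


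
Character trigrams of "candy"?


Word: "candy" (length 5)
Number of trigrams = 5 - 3 + 1 = 3
  Position 0: "can"
  Position 1: "and"
  Position 2: "ndy"
Trigrams = "can", "and", "ndy"


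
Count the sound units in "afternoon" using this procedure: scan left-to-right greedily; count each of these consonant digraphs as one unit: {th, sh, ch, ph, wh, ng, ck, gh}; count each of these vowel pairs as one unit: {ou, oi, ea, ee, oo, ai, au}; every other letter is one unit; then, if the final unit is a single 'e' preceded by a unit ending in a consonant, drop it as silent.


Word: "afternoon" (9 letters)
Left-to-right scan:
  [1] 'a' (letter)
  [2] 'f' (letter)
  [3] 't' (letter)
  [4] 'e' (letter)
  [5] 'r' (letter)
  [6] 'n' (letter)
  [7] 'oo' (vowel-pair)
  [8] 'n' (letter)
Units from scan: 8
Sound units = 8 units


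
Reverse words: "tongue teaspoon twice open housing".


Original: "tongue teaspoon twice open housing"
Words (1..n): tongue | teaspoon | twice | open | housing
Reversed (n..1): housing | open | twice | teaspoon | tongue
Result = "housing open twice teaspoon tongue"


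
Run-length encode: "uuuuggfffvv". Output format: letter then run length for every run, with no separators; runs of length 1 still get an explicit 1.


String: "uuuuggfffvv"
Scanning for consecutive runs:
  'u' x 4
  'g' x 2
  'f' x 3
  'v' x 2
RLE = "u4g2f3v2"


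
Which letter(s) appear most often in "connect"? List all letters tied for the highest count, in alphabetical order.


Word: "connect"
Letter counts:
  'c': 2
  'e': 1
  'n': 2
  'o': 1
  't': 1
Maximum count = 2
Most frequent = 'c', 'n' (2 times each)


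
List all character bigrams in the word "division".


Word: "division" (length 8)
Number of bigrams = 8 - 2 + 1 = 7
  Position 0: "di"
  Position 1: "iv"
  Position 2: "vi"
  Position 3: "is"
  Position 4: "si"
  Position 5: "io"
  Position 6: "on"
Bigrams = "di", "iv", "vi", "is", "si", "io", "on"


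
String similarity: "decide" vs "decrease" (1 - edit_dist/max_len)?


Word 1: "decide" (length 6)
Word 2: "decrease" (length 8)
One optimal edit sequence:
  1. keep 'd'
  2. keep 'e'
  3. keep 'c'
  4. insert 'r'  (+1)
  5. insert 'e'  (+1)
  6. substitute 'i' -> 'a'  (+1)
  7. substitute 'd' -> 's'  (+1)
  8. keep 'e'
Edit distance = 4
Max length = max(6, 8) = 8
Similarity = 1 - 4/8
= 0.5000


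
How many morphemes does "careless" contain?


Word: "careless"
Morphemes: care + -less
Each morpheme carries meaning
= 2 morphemes


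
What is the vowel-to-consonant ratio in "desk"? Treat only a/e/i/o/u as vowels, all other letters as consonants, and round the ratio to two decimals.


Word: "desk"
Vowels (a,e,i,o,u): 1
Consonants: 3
Ratio = 1/3
= 0.33


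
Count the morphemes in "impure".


Word: "impure"
Morphemes: im- / pure
Each morpheme carries meaning
= 2 morphemes


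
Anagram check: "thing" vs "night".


Word 1: "thing" → sorted: ghint
Word 2: "night" → sorted: ghint
Same letters? ghint == ghint
Anagram = Yes


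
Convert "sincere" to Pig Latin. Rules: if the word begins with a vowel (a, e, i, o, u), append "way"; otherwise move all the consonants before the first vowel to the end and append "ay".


Word: "sincere"
Starts with consonant(s) → move to end, add 'ay'
Consonant cluster: "s"
Pig Latin = "inceresay"


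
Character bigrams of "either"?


Word: "either" (length 6)
Number of bigrams = 6 - 2 + 1 = 5
  Position 0: "ei"
  Position 1: "it"
  Position 2: "th"
  Position 3: "he"
  Position 4: "er"
Bigrams = "ei", "it", "th", "he", "er"


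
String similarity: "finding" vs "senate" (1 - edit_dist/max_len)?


Word 1: "finding" (length 7)
Word 2: "senate" (length 6)
One optimal edit sequence:
  1. substitute 'f' -> 's'  (+1)
  2. substitute 'i' -> 'e'  (+1)
  3. keep 'n'
  4. delete 'd'  (+1)
  5. substitute 'i' -> 'a'  (+1)
  6. substitute 'n' -> 't'  (+1)
  7. substitute 'g' -> 'e'  (+1)
Edit distance = 6
Max length = max(7, 6) = 7
Similarity = 1 - 6/7
= 0.1429


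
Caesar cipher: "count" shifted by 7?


Word: "count"
Shift: 7
Each letter → (letter + shift) mod 26:
  'c' (2) + 7 = 9 → 'j'
  'o' (14) + 7 = 21 → 'v'
  'u' (20) + 7 = 1 → 'b'
  'n' (13) + 7 = 20 → 'u'
  't' (19) + 7 = 0 → 'a'
Result = "jvbua"


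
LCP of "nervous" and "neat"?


Word 1: "nervous"
Word 2: "neat"
Comparing from start:
  Pos 0: 'n' == 'n'
  Pos 1: 'e' == 'e'
  Pos 2: 'r' != 'a' (stop)
LCP = "ne" (length 2)


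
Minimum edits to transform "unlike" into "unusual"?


Word 1: "unlike" (length 6)
Word 2: "unusual" (length 7)
One optimal edit sequence (insert/delete/substitute each cost 1):
  1. keep 'u'
  2. keep 'n'
  3. insert 'u'  (+1)
  4. substitute 'l' -> 's'  (+1)
  5. substitute 'i' -> 'u'  (+1)
  6. substitute 'k' -> 'a'  (+1)
  7. substitute 'e' -> 'l'  (+1)
Total edit operations: 5
Edit distance = 5


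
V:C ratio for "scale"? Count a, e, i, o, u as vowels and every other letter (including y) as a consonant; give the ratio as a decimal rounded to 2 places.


Word: "scale"
Vowels (a,e,i,o,u): 2
Consonants: 3
Ratio = 2/3
= 0.67


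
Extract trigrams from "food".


Word: "food" (length 4)
Number of trigrams = 4 - 3 + 1 = 2
  Position 0: "foo"
  Position 1: "ood"
Trigrams = "foo", "ood"


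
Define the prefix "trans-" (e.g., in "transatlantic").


Prefix: trans-
As in: transatlantic -> trans- + atlantic
Meaning = across


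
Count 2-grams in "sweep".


Word: "sweep" (length 5)
Number of 2-grams = length - 2 + 1 = 5 - 2 + 1
= 4


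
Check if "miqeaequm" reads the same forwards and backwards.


Word: "miqeaequm"
Reversed: "muqeaeqim"
Forward == Backward? miqeaequm != muqeaeqim
Palindrome = No


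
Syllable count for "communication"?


Word: "communication"
Syllable breakdown: com-mu-ni-ca-tion
Counting: 5 parts
= 5 syllables


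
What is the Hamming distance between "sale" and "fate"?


Comparing character by character (same length = 4):
  Pos 0: 's' vs 'f' !=
  Pos 1: 'a' vs 'a' =
  Pos 2: 'l' vs 't' !=
  Pos 3: 'e' vs 'e' =
Hamming distance = 2


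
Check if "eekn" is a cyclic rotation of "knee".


Word: "knee", Candidate: "eekn"
Method: check if candidate is substring of word+word
"kneeknee" contains "eekn"? Yes
Is rotation = Yes


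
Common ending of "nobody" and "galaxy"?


Word 1: "nobody"
Word 2: "galaxy"
Comparing from end:
  Pos -1: 'y' == 'y'
  Pos -2: 'd' != 'x' (stop)
LCS = "y" (length 1)


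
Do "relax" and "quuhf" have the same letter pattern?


Pattern of "relax": [0, 1, 2, 3, 4]
Pattern of "quuhf": [0, 1, 1, 2, 3]
Patterns do not match
Same pattern = No


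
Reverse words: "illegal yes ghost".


Original: "illegal yes ghost"
Words (1..n): illegal | yes | ghost
Reversed (n..1): ghost | yes | illegal
Result = "ghost yes illegal"


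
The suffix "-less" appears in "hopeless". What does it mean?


Suffix: -less
Example: hopeless (hope + -less)
Meaning = without


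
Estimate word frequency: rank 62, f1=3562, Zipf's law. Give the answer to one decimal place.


Zipf's law: f(r) = f(1) / r
f(1) = 3562
f(62) = 3562 / 62
= 57.5 occurrences


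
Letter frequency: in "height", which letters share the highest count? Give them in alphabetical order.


Word: "height"
Letter counts:
  'e': 1
  'g': 1
  'h': 2
  'i': 1
  't': 1
Maximum count = 2
Most frequent = 'h' (2 times each)


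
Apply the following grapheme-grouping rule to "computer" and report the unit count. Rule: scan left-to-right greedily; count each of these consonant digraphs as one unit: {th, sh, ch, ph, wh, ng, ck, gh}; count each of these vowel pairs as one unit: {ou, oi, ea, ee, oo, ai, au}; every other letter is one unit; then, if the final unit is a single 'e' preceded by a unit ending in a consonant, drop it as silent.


Word: "computer" (8 letters)
Left-to-right scan:
  (1) 'c' (letter)
  (2) 'o' (letter)
  (3) 'm' (letter)
  (4) 'p' (letter)
  (5) 'u' (letter)
  (6) 't' (letter)
  (7) 'e' (letter)
  (8) 'r' (letter)
Units from scan: 8
Sound units = 8 units


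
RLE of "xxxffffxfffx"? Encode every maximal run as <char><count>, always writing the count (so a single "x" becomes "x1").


String: "xxxffffxfffx"
Scanning for consecutive runs:
  'x' x 3
  'f' x 4
  'x' x 1
  'f' x 3
  'x' x 1
RLE = "x3f4x1f3x1"


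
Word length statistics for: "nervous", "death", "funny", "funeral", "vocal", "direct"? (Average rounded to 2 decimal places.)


Lengths: "nervous"=7, "death"=5, "funny"=5, "funeral"=7, "vocal"=5, "direct"=6
Sum = 35, Count = 6
Average = 35/6 = 5.83
= avg=5.83, min=5, max=7


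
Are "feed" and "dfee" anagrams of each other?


Word 1: "feed" → sorted: deef
Word 2: "dfee" → sorted: deef
Same letters? deef == deef
Anagram = Yes


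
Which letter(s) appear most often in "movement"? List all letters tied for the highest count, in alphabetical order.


Word: "movement"
Letter counts:
  'e': 2
  'm': 2
  'n': 1
  'o': 1
  't': 1
  'v': 1
Maximum count = 2
Most frequent = 'e', 'm' (2 times each)


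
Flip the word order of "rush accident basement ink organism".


Original: "rush accident basement ink organism"
Words (1..n): rush | accident | basement | ink | organism
Reversed (n..1): organism | ink | basement | accident | rush
Result = "organism ink basement accident rush"


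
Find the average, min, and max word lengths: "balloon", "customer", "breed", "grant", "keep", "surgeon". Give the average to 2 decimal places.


Lengths: "balloon"=7, "customer"=8, "breed"=5, "grant"=5, "keep"=4, "surgeon"=7
Sum = 36, Count = 6
Average = 36/6 = 6.00
= avg=6.00, min=4, max=8


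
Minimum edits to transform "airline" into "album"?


Word 1: "airline" (length 7)
Word 2: "album" (length 5)
One optimal edit sequence (insert/delete/substitute each cost 1):
  1. keep 'a'
  2. delete 'i'  (+1)
  3. delete 'r'  (+1)
  4. keep 'l'
  5. substitute 'i' -> 'b'  (+1)
  6. substitute 'n' -> 'u'  (+1)
  7. substitute 'e' -> 'm'  (+1)
Total edit operations: 5
Edit distance = 5


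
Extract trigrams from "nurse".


Word: "nurse" (length 5)
Number of trigrams = 5 - 3 + 1 = 3
  Position 0: "nur"
  Position 1: "urs"
  Position 2: "rse"
Trigrams = "nur", "urs", "rse"


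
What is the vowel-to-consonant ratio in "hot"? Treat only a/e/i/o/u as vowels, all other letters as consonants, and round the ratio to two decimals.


Word: "hot"
Vowels (a,e,i,o,u): 1
Consonants: 2
Ratio = 1/2
= 0.50


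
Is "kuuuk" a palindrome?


Word: "kuuuk"
Reversed: "kuuuk"
Forward == Backward? kuuuk == kuuuk
Palindrome = Yes


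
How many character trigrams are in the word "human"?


Word: "human" (length 5)
Number of 3-grams = length - 3 + 1 = 5 - 3 + 1
= 3


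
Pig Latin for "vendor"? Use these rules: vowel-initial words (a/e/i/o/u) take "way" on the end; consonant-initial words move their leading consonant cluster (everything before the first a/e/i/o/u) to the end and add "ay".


Word: "vendor"
Starts with consonant(s) → move to end, add 'ay'
Consonant cluster: "v"
Pig Latin = "endorvay"


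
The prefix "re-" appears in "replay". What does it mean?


Prefix: re-
Example: replay = re- + play
Meaning = again


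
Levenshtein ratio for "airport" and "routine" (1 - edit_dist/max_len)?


Word 1: "airport" (length 7)
Word 2: "routine" (length 7)
One optimal edit sequence:
  1. substitute 'a' -> 'r'  (+1)
  2. substitute 'i' -> 'o'  (+1)
  3. substitute 'r' -> 'u'  (+1)
  4. substitute 'p' -> 't'  (+1)
  5. substitute 'o' -> 'i'  (+1)
  6. substitute 'r' -> 'n'  (+1)
  7. substitute 't' -> 'e'  (+1)
Edit distance = 7
Max length = max(7, 7) = 7
Similarity = 1 - 7/7
= 0.0000


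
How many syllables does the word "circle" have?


Word: "circle"
Syllable breakdown: cir / cle
Counting: 2 parts
= 2 syllables


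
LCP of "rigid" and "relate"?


Word 1: "rigid"
Word 2: "relate"
Comparing from start:
  Pos 0: 'r' == 'r'
  Pos 1: 'i' != 'e' (stop)
LCP = "r" (length 1)


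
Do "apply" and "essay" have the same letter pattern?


Pattern of "apply": [0, 1, 1, 2, 3]
Pattern of "essay": [0, 1, 1, 2, 3]
Patterns match
Same pattern = Yes


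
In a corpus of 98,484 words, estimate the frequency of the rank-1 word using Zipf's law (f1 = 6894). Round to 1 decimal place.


Zipf's law: f(r) = f(1) / r
f(1) = 6894
f(1) = 6894 / 1
= 6894.0 occurrences


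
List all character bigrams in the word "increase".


Word: "increase" (length 8)
Number of bigrams = 8 - 2 + 1 = 7
  Position 0: "in"
  Position 1: "nc"
  Position 2: "cr"
  Position 3: "re"
  Position 4: "ea"
  Position 5: "as"
  Position 6: "se"
Bigrams = "in", "nc", "cr", "re", "ea", "as", "se"


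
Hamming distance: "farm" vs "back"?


Comparing character by character (same length = 4):
  Pos 0: 'f' vs 'b' !=
  Pos 1: 'a' vs 'a' =
  Pos 2: 'r' vs 'c' !=
  Pos 3: 'm' vs 'k' !=
Hamming distance = 3


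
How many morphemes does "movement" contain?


Word: "movement"
Morphemes: move / -ment
Each morpheme carries meaning
= 2 morphemes


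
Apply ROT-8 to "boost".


Word: "boost"
Shift: 8
Each letter → (letter + shift) mod 26:
  'b' (1) + 8 = 9 → 'j'
  'o' (14) + 8 = 22 → 'w'
  'o' (14) + 8 = 22 → 'w'
  's' (18) + 8 = 0 → 'a'
  't' (19) + 8 = 1 → 'b'
Result = "jwwab"


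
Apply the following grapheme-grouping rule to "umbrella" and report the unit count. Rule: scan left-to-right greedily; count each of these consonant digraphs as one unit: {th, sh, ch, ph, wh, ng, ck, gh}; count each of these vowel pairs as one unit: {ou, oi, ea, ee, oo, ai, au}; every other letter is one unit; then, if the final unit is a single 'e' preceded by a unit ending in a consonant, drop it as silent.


Word: "umbrella" (8 letters)
Left-to-right scan:
  [1] 'u' (letter)
  [2] 'm' (letter)
  [3] 'b' (letter)
  [4] 'r' (letter)
  [5] 'e' (letter)
  [6] 'l' (letter)
  [7] 'l' (letter)
  [8] 'a' (letter)
Units from scan: 8
Sound units = 8 units


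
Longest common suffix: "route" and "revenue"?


Word 1: "route"
Word 2: "revenue"
Comparing from end:
  Pos -1: 'e' == 'e'
  Pos -2: 't' != 'u' (stop)
LCS = "e" (length 1)


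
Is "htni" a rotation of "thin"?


Word: "thin", Candidate: "htni"
Method: check if candidate is substring of word+word
"thinthin" contains "htni"? No
Is rotation = No


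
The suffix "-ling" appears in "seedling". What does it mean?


Suffix: -ling
As in: seedling -> seed + -ling
Meaning = small / young


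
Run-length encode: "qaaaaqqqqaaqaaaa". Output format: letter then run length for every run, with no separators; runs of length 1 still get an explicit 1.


String: "qaaaaqqqqaaqaaaa"
Scanning for consecutive runs:
  'q' x 1
  'a' x 4
  'q' x 4
  'a' x 2
  'q' x 1
  'a' x 4
RLE = "q1a4q4a2q1a4"


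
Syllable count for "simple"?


Word: "simple"
Syllable breakdown: sim-ple
Counting: 2 parts
= 2 syllables


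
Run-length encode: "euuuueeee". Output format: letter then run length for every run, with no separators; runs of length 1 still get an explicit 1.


String: "euuuueeee"
Scanning for consecutive runs:
  'e' x 1
  'u' x 4
  'e' x 4
RLE = "e1u4e4"


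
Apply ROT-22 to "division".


Word: "division"
Shift: 22
Each letter → (letter + shift) mod 26:
  'd' (3) + 22 = 25 → 'z'
  'i' (8) + 22 = 4 → 'e'
  'v' (21) + 22 = 17 → 'r'
  'i' (8) + 22 = 4 → 'e'
  's' (18) + 22 = 14 → 'o'
  'i' (8) + 22 = 4 → 'e'
  'o' (14) + 22 = 10 → 'k'
  'n' (13) + 22 = 9 → 'j'
Result = "zereoekj"


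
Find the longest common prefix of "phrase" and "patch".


Word 1: "phrase"
Word 2: "patch"
Comparing from start:
  Pos 0: 'p' == 'p'
  Pos 1: 'h' != 'a' (stop)
LCP = "p" (length 1)


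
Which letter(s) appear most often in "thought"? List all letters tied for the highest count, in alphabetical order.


Word: "thought"
Letter counts:
  'g': 1
  'h': 2
  'o': 1
  't': 2
  'u': 1
Maximum count = 2
Most frequent = 'h', 't' (2 times each)


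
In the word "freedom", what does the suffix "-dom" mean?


Suffix: -dom
As in: freedom -> free + -dom
Meaning = state / realm


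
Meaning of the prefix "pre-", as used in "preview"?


Prefix: pre-
Example: preview = pre- + view
Meaning = before


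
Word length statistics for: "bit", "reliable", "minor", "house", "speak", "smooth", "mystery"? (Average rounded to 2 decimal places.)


Lengths: "bit"=3, "reliable"=8, "minor"=5, "house"=5, "speak"=5, "smooth"=6, "mystery"=7
Sum = 39, Count = 7
Average = 39/7 = 5.57
= avg=5.57, min=3, max=8


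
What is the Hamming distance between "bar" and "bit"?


Comparing character by character (same length = 3):
  Pos 0: 'b' vs 'b' =
  Pos 1: 'a' vs 'i' !=
  Pos 2: 'r' vs 't' !=
Hamming distance = 2


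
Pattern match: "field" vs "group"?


Pattern of "field": [0, 1, 2, 3, 4]
Pattern of "group": [0, 1, 2, 3, 4]
Patterns match
Same pattern = Yes


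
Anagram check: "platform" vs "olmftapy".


Word 1: "platform" → sorted: aflmoprt
Word 2: "olmftapy" → sorted: aflmopty
Same letters? aflmoprt != aflmopty
Anagram = No


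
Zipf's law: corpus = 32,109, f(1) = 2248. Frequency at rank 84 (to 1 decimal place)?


Zipf's law: f(r) = f(1) / r
f(1) = 2248
f(84) = 2248 / 84
= 26.8 occurrences


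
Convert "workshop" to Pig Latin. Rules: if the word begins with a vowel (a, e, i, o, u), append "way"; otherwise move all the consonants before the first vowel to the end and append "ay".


Word: "workshop"
Starts with consonant(s) → move to end, add 'ay'
Consonant cluster: "w"
Pig Latin = "orkshopway"


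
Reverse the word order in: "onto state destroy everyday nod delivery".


Original: "onto state destroy everyday nod delivery"
Words (1..n): onto | state | destroy | everyday | nod | delivery
Reversed (n..1): delivery | nod | everyday | destroy | state | onto
Result = "delivery nod everyday destroy state onto"


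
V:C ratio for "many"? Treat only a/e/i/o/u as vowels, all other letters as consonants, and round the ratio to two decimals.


Word: "many"
Vowels (a,e,i,o,u): 1
Consonants: 3
Ratio = 1/3
= 0.33


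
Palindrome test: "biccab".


Word: "biccab"
Reversed: "baccib"
Forward == Backward? biccab != baccib
Palindrome = No


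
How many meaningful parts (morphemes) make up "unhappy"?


Word: "unhappy"
Morphemes: un- | happy
Each morpheme carries meaning
= 2 morphemes


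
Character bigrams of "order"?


Word: "order" (length 5)
Number of bigrams = 5 - 2 + 1 = 4
  Position 0: "or"
  Position 1: "rd"
  Position 2: "de"
  Position 3: "er"
Bigrams = "or", "rd", "de", "er"


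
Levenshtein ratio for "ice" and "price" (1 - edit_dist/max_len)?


Word 1: "ice" (length 3)
Word 2: "price" (length 5)
One optimal edit sequence:
  1. insert 'p'  (+1)
  2. insert 'r'  (+1)
  3. keep 'i'
  4. keep 'c'
  5. keep 'e'
Edit distance = 2
Max length = max(3, 5) = 5
Similarity = 1 - 2/5
= 0.6000


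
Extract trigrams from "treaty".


Word: "treaty" (length 6)
Number of trigrams = 6 - 3 + 1 = 4
  Position 0: "tre"
  Position 1: "rea"
  Position 2: "eat"
  Position 3: "aty"
Trigrams = "tre", "rea", "eat", "aty"


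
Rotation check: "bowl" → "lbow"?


Word: "bowl", Candidate: "lbow"
Method: check if candidate is substring of word+word
"bowlbowl" contains "lbow"? Yes
Is rotation = Yes


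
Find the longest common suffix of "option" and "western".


Word 1: "option"
Word 2: "western"
Comparing from end:
  Pos -1: 'n' == 'n'
  Pos -2: 'o' != 'r' (stop)
LCS = "n" (length 1)


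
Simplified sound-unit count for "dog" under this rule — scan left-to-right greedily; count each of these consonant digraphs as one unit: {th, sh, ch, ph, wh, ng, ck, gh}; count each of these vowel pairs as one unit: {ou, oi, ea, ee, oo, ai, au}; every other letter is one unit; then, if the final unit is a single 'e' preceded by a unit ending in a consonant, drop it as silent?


Word: "dog" (3 letters)
Left-to-right scan:
  (1) 'd' (letter)
  (2) 'o' (letter)
  (3) 'g' (letter)
Units from scan: 3
Sound units = 3 units


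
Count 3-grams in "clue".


Word: "clue" (length 4)
Number of 3-grams = length - 3 + 1 = 4 - 3 + 1
= 2


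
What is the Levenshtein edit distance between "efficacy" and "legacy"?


Word 1: "efficacy" (length 8)
Word 2: "legacy" (length 6)
One optimal edit sequence (insert/delete/substitute each cost 1):
  1. delete 'e'  (+1)
  2. delete 'f'  (+1)
  3. substitute 'f' -> 'l'  (+1)
  4. substitute 'i' -> 'e'  (+1)
  5. substitute 'c' -> 'g'  (+1)
  6. keep 'a'
  7. keep 'c'
  8. keep 'y'
Total edit operations: 5
Edit distance = 5


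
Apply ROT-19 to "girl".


Word: "girl"
Shift: 19
Each letter → (letter + shift) mod 26:
  'g' (6) + 19 = 25 → 'z'
  'i' (8) + 19 = 1 → 'b'
  'r' (17) + 19 = 10 → 'k'
  'l' (11) + 19 = 4 → 'e'
Result = "zbke"


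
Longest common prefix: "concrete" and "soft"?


Word 1: "concrete"
Word 2: "soft"
Comparing from start:
  Pos 0: 'c' != 's' (stop)
LCP = "" (length 0)


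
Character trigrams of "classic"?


Word: "classic" (length 7)
Number of trigrams = 7 - 3 + 1 = 5
  Position 0: "cla"
  Position 1: "las"
  Position 2: "ass"
  Position 3: "ssi"
  Position 4: "sic"
Trigrams = "cla", "las", "ass", "ssi", "sic"


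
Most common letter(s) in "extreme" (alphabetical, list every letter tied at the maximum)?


Word: "extreme"
Letter counts:
  'e': 3
  'm': 1
  'r': 1
  't': 1
  'x': 1
Maximum count = 3
Most frequent = 'e' (3 times each)


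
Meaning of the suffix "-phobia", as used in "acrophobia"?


Suffix: -phobia
Example: acrophobia (acro- + -phobia)
Meaning = fear of


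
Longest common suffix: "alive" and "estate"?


Word 1: "alive"
Word 2: "estate"
Comparing from end:
  Pos -1: 'e' == 'e'
  Pos -2: 'v' != 't' (stop)
LCS = "e" (length 1)


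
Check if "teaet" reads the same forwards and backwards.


Word: "teaet"
Reversed: "teaet"
Forward == Backward? teaet == teaet
Palindrome = Yes


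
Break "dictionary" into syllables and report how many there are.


Word: "dictionary"
Syllable breakdown: dic | tion | ar | y
Counting: 4 parts
= 4 syllables


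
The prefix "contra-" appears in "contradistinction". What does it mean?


Prefix: contra-
Example: contradistinction (contra- + distinction)
Meaning = against


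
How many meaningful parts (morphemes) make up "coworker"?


Word: "coworker"
Morphemes: co- / work / -er
Each morpheme carries meaning
= 3 morphemes


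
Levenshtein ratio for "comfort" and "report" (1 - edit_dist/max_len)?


Word 1: "comfort" (length 7)
Word 2: "report" (length 6)
One optimal edit sequence:
  1. delete 'c'  (+1)
  2. substitute 'o' -> 'r'  (+1)
  3. substitute 'm' -> 'e'  (+1)
  4. substitute 'f' -> 'p'  (+1)
  5. keep 'o'
  6. keep 'r'
  7. keep 't'
Edit distance = 4
Max length = max(7, 6) = 7
Similarity = 1 - 4/7
= 0.4286


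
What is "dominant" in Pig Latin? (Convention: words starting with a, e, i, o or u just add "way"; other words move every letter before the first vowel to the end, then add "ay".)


Word: "dominant"
Starts with consonant(s) → move to end, add 'ay'
Consonant cluster: "d"
Pig Latin = "ominantday"


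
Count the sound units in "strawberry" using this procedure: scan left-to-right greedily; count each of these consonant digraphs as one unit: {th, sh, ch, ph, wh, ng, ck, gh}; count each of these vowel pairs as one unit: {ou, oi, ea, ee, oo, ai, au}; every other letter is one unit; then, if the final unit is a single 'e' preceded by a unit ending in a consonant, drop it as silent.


Word: "strawberry" (10 letters)
Left-to-right scan:
  [1] 's' (letter)
  [2] 't' (letter)
  [3] 'r' (letter)
  [4] 'a' (letter)
  [5] 'w' (letter)
  [6] 'b' (letter)
  [7] 'e' (letter)
  [8] 'r' (letter)
  [9] 'r' (letter)
  [10] 'y' (letter)
Units from scan: 10
Sound units = 10 units


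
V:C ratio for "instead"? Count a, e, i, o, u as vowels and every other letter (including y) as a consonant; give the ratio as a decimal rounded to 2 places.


Word: "instead"
Vowels (a,e,i,o,u): 3
Consonants: 4
Ratio = 3/4
= 0.75


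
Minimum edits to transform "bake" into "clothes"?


Word 1: "bake" (length 4)
Word 2: "clothes" (length 7)
One optimal edit sequence (insert/delete/substitute each cost 1):
  1. insert 'c'  (+1)
  2. insert 'l'  (+1)
  3. substitute 'b' -> 'o'  (+1)
  4. substitute 'a' -> 't'  (+1)
  5. substitute 'k' -> 'h'  (+1)
  6. keep 'e'
  7. insert 's'  (+1)
Total edit operations: 6
Edit distance = 6


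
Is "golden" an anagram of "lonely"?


Word 1: "lonely" → sorted: ellnoy
Word 2: "golden" → sorted: deglno
Same letters? ellnoy != deglno
Anagram = No
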